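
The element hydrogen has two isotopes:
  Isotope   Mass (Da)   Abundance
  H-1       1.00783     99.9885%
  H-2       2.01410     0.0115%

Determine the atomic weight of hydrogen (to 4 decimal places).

1.0079 Da

Weight each isotope mass by its fractional abundance: 0.999885 × 1.00783 + 0.000115 × 2.01410
= 1.007714 + 0.000232 = 1.007946 Da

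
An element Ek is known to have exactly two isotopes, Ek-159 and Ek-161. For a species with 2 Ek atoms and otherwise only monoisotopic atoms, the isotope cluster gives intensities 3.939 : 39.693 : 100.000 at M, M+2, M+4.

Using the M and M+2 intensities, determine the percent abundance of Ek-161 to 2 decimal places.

Write p for the Ek-159 fraction. I(M+2)/I(M) = [C(2,1)·p^1·(1−p)] / p^2 = 2·(1−p)/p = 39.693/3.939 = 10.0769
(1−p)/p = 10.0769/2 = 5.0385  ⇒  p = 1/(1 + 5.0385) = 0.1656
Ek-159: 16.56%, Ek-161: 83.44%.

83.44%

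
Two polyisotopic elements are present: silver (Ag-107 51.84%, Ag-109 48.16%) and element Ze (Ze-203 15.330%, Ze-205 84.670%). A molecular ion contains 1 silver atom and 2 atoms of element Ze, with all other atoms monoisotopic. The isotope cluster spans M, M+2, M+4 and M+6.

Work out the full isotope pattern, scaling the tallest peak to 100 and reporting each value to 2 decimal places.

2.45 : 29.37 : 100.00 : 69.52

Silver pattern (n=1): 0.5184 : 0.4816
Element Ze pattern (n=2): 0.02350089 : 0.25959822 : 0.71690089
Convolve the two distributions (both contribute in 2-u steps):
  M: 0.5184×0.02350089 = 0.012183
  M+2: 0.5184×0.25959822 + 0.4816×0.02350089 = 0.145894
  M+4: 0.5184×0.71690089 + 0.4816×0.25959822 = 0.496664
  M+6: 0.4816×0.71690089 = 0.345259
Scale to base peak (0.496664) = 100: 2.45 : 29.37 : 100.00 : 69.52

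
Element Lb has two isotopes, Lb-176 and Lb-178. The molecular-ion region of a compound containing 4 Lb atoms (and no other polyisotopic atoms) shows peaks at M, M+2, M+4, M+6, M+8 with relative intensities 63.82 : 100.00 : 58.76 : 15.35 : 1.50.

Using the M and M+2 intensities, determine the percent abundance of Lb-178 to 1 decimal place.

Let p = fractional abundance of Lb-176. I(M+2)/I(M) = [C(4,1)·p^3·(1−p)] / p^4 = 4·(1−p)/p = 100.00/63.82 = 1.5669
(1−p)/p = 1.5669/4 = 0.3917  ⇒  p = 1/(1 + 0.3917) = 0.7185
Lb-176: 71.9%, Lb-178: 28.1%.

28.1%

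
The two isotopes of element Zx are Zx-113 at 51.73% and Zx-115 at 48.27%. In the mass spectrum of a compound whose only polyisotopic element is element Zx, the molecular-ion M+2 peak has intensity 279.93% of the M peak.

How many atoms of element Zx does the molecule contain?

3

For n independent Zx atoms, I(M+2)/I(M) = n · (abundance Zx-115) / (abundance Zx-113) = n · 0.4827/0.5173.
n = 2.7993 × 0.5173/0.4827 = 3.00 ≈ 3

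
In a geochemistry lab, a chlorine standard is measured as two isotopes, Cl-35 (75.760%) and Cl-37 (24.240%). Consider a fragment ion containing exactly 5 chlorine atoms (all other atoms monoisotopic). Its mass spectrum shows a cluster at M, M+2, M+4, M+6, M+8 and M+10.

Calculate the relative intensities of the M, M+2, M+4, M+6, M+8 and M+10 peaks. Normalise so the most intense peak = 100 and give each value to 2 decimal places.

Each Cl atom is independently Cl-35 (p = 0.75760) or Cl-37 (q = 0.24240); the cluster is the binomial expansion (p + q)^5.
P(M) = 0.75760^5 = 0.249574
P(M+2) = 5 × 0.75760^4 × 0.24240^1 = 0.399266
P(M+4) = 10 × 0.75760^3 × 0.24240^2 = 0.255497
P(M+6) = 10 × 0.75760^2 × 0.24240^3 = 0.081748
P(M+8) = 5 × 0.75760^1 × 0.24240^4 = 0.013078
P(M+10) = 0.24240^5 = 0.000837
The M+2 peak is largest (0.399266); scaling to 100 gives 62.51 : 100.00 : 63.99 : 20.47 : 3.28 : 0.21.

62.51 : 100.00 : 63.99 : 20.47 : 3.28 : 0.21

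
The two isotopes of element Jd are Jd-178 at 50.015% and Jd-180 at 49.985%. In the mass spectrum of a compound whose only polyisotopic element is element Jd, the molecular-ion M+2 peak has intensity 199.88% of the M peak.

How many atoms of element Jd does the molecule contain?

With n Jd atoms, P(M+2)/P(M) = C(n,1)·p^(n−1)q / p^n = n·q/p = n · 0.49985/0.50015.
n = 1.9988 × 0.50015/0.49985 = 2.00 ≈ 2

2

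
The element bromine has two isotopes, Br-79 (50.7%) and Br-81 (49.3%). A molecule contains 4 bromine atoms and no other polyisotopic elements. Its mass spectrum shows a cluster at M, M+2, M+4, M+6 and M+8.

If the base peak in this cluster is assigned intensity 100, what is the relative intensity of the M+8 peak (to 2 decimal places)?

15.76

Binomial terms of (0.507 + 0.493)^4: M 0.0661, M+2 0.2570, M+4 0.3749, M+6 0.2430, M+8 0.0591 → M+4 is the base peak.
P(M+4) = C(4,2) × 0.507^2 × 0.493^2 = 6 × 0.257049 × 0.243049 = 0.374853 (base)
P(M+8) = C(4,4) × 0.507^0 × 0.493^4 = 1 × 1.0000 × 0.05907282 = 0.059073
Relative intensity = 0.059073 / 0.374853 × 100 = 15.76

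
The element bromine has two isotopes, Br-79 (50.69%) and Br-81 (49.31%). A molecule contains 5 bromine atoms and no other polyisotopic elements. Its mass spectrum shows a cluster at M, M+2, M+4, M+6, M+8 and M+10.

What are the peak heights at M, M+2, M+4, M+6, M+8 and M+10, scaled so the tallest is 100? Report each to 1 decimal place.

Expanding (0.5069 + 0.4931)^5:
P(M) = 0.5069^5 = 0.033467
P(M+2) = 5 × 0.5069^4 × 0.4931^1 = 0.162777
P(M+4) = 10 × 0.5069^3 × 0.4931^2 = 0.316692
P(M+6) = 10 × 0.5069^2 × 0.4931^3 = 0.308070
P(M+8) = 5 × 0.5069^1 × 0.4931^4 = 0.149842
P(M+10) = 0.4931^5 = 0.029152
The M+4 peak is largest (0.316692); scaling to 100 gives 10.6 : 51.4 : 100.0 : 97.3 : 47.3 : 9.2.

10.6 : 51.4 : 100.0 : 97.3 : 47.3 : 9.2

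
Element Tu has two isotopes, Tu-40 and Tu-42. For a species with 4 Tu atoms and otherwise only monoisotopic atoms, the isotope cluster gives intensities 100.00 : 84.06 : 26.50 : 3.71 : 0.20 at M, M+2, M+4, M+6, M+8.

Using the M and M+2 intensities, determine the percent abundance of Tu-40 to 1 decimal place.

Let p = fractional abundance of Tu-40. I(M+2)/I(M) = [C(4,1)·p^3·(1−p)] / p^4 = 4·(1−p)/p = 84.06/100.00 = 0.8406
(1−p)/p = 0.8406/4 = 0.2102  ⇒  p = 1/(1 + 0.2102) = 0.8263
Tu-40: 82.6%, Tu-42: 17.4%.

82.6%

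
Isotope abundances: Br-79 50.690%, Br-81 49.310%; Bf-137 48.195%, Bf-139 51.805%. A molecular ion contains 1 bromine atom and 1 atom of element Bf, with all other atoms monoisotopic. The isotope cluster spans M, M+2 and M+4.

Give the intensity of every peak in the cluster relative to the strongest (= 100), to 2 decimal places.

Bromine pattern (n=1): 0.5069 : 0.4931
Element Bf pattern (n=1): 0.48195 : 0.51805
Convolve the two distributions (both contribute in 2-u steps):
  M: 0.5069×0.48195 = 0.244300
  M+2: 0.5069×0.51805 + 0.4931×0.48195 = 0.500249
  M+4: 0.4931×0.51805 = 0.255450
Scale to base peak (0.500249) = 100: 48.84 : 100.00 : 51.06

48.84 : 100.00 : 51.06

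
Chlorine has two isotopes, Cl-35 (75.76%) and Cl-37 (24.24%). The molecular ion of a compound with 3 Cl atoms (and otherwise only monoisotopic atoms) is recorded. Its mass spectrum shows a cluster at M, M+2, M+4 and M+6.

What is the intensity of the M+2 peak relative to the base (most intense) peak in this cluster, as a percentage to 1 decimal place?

Term probabilities: M 0.4348, M+2 0.4174, M+4 0.1335, M+6 0.0142. Base peak = M.
P(M) = C(3,0) × 0.7576^3 × 0.2424^0 = 1 × 0.4348304 × 1.0000 = 0.434830 (base)
P(M+2) = C(3,1) × 0.7576^2 × 0.2424^1 = 3 × 0.57395776 × 0.2424 = 0.417382
Relative intensity = 0.417382 / 0.434830 × 100 = 96.0

96.0%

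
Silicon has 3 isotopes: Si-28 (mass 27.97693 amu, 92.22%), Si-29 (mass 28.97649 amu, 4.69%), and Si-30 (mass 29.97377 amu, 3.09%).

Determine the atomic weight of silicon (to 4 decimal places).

28.0855 amu

Weight each isotope mass by its fractional abundance: 0.9222 × 27.97693 + 0.0469 × 28.97649 + 0.0309 × 29.97377
= 25.800325 + 1.358997 + 0.926189 = 28.085511 amu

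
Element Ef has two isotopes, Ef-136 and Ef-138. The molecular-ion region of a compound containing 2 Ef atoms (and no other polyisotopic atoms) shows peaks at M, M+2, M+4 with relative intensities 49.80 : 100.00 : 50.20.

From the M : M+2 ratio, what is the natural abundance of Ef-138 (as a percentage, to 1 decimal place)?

Let p = fractional abundance of Ef-136. I(M+2)/I(M) = [C(2,1)·p^1·(1−p)] / p^2 = 2·(1−p)/p = 100.00/49.80 = 2.0080
(1−p)/p = 2.0080/2 = 1.0040  ⇒  p = 1/(1 + 1.0040) = 0.4990
Ef-136: 49.9%, Ef-138: 50.1%.

50.1%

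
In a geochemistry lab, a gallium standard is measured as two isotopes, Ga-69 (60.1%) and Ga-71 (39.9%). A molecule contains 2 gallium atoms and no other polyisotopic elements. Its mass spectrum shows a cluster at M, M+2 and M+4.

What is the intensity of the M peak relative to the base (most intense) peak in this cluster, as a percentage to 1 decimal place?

Binomial terms of (0.601 + 0.399)^2: M 0.3612, M+2 0.4796, M+4 0.1592 → M+2 is the base peak.
P(M+2) = C(2,1) × 0.601^1 × 0.399^1 = 2 × 0.6010 × 0.3990 = 0.479598 (base)
P(M) = C(2,0) × 0.601^2 × 0.399^0 = 1 × 0.361201 × 1.0000 = 0.361201
Relative intensity = 0.361201 / 0.479598 × 100 = 75.3

75.3%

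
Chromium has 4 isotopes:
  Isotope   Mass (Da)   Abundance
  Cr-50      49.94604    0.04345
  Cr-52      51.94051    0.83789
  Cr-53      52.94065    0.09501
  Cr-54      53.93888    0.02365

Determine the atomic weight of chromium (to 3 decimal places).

Weight each isotope mass by its fractional abundance: 0.04345 × 49.94604 + 0.83789 × 51.94051 + 0.09501 × 52.94065 + 0.02365 × 53.93888
= 2.170155 + 43.520434 + 5.029891 + 1.275655 = 51.996135 Da

51.996 Da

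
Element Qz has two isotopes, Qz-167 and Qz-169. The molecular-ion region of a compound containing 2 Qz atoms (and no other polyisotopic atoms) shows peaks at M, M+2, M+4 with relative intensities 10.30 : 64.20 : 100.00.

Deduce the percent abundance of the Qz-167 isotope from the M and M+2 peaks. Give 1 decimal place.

24.3%

Write p for the Qz-167 fraction. I(M+2)/I(M) = [C(2,1)·p^1·(1−p)] / p^2 = 2·(1−p)/p = 64.20/10.30 = 6.2330
(1−p)/p = 6.2330/2 = 3.1165  ⇒  p = 1/(1 + 3.1165) = 0.2429
Qz-167: 24.3%, Qz-169: 75.7%.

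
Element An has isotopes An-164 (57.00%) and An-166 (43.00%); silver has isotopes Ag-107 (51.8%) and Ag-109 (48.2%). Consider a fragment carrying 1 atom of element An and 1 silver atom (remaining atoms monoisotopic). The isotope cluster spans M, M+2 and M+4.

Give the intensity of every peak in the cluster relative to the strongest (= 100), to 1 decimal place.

Element An pattern (n=1): 0.5700 : 0.4300
Silver pattern (n=1): 0.5180 : 0.4820
Convolve the two distributions (both contribute in 2-u steps):
  M: 0.5700×0.5180 = 0.295260
  M+2: 0.5700×0.4820 + 0.4300×0.5180 = 0.497480
  M+4: 0.4300×0.4820 = 0.207260
Scale to base peak (0.497480) = 100: 59.4 : 100.0 : 41.7

59.4 : 100.0 : 41.7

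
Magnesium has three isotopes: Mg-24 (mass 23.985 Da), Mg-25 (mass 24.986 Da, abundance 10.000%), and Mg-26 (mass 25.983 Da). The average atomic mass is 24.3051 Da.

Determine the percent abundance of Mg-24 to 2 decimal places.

78.99%

Let x and y be the fractions of Mg-24 and Mg-26. Then x + y = 1 − 0.10000 = 0.90000 and 23.985x + 25.983y = 24.3051 − 0.10000×24.986 = 21.8065.
Substituting: 23.985x + 25.983(0.90000 − x) = 21.8065
(23.985 − 25.983)x = -1.5782  ⇒  x = 0.78989, y = 0.11011
Mg-24: 78.99%, Mg-26: 11.01%.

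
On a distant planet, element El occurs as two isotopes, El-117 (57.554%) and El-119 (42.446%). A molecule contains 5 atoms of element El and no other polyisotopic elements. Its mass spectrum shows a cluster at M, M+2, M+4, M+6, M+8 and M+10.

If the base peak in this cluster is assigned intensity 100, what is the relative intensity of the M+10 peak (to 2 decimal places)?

4.01

(0.57554 + 0.42446)^5 gives M 0.0632, M+2 0.2329, M+4 0.3435, M+6 0.2533, M+8 0.0934, M+10 0.0138; the largest is M+4.
P(M+4) = C(5,2) × 0.57554^3 × 0.42446^2 = 10 × 0.19064549 × 0.18016629 = 0.343479 (base)
P(M+10) = C(5,5) × 0.57554^0 × 0.42446^5 = 1 × 1.0000 × 0.01377793 = 0.013778
Relative intensity = 0.013778 / 0.343479 × 100 = 4.01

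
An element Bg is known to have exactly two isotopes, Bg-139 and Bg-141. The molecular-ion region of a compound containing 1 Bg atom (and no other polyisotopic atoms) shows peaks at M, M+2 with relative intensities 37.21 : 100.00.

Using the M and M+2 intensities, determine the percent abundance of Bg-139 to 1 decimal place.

Write p for the Bg-139 fraction. I(M+2)/I(M) = [C(1,1)·p^0·(1−p)] / p^1 = 1·(1−p)/p = 100.00/37.21 = 2.6874
(1−p)/p = 2.6874/1 = 2.6874  ⇒  p = 1/(1 + 2.6874) = 0.2712
Bg-139: 27.1%, Bg-141: 72.9%.

27.1%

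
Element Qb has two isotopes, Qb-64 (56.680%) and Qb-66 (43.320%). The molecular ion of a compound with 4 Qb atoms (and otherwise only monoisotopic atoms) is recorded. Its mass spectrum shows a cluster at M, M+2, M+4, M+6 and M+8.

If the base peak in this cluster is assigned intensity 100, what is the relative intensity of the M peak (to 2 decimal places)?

Binomial terms of (0.56680 + 0.43320)^4: M 0.1032, M+2 0.3155, M+4 0.3617, M+6 0.1843, M+8 0.0352 → M+4 is the base peak.
P(M+4) = C(4,2) × 0.56680^2 × 0.43320^2 = 6 × 0.32126224 × 0.18766224 = 0.361733 (base)
P(M) = C(4,0) × 0.56680^4 × 0.43320^0 = 1 × 0.10320943 × 1.0000 = 0.103209
Relative intensity = 0.103209 / 0.361733 × 100 = 28.53

28.53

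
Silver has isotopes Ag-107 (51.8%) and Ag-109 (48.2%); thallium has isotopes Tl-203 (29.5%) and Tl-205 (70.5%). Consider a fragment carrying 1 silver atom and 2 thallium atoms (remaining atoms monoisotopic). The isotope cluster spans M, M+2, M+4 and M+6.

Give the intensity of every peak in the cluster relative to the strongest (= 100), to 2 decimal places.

Silver pattern (n=1): 0.5180 : 0.4820
Thallium pattern (n=2): 0.087025 : 0.41595 : 0.497025
Convolve the two distributions (both contribute in 2-u steps):
  M: 0.5180×0.087025 = 0.045079
  M+2: 0.5180×0.41595 + 0.4820×0.087025 = 0.257408
  M+4: 0.5180×0.497025 + 0.4820×0.41595 = 0.457947
  M+6: 0.4820×0.497025 = 0.239566
Scale to base peak (0.457947) = 100: 9.84 : 56.21 : 100.00 : 52.31

9.84 : 56.21 : 100.00 : 52.31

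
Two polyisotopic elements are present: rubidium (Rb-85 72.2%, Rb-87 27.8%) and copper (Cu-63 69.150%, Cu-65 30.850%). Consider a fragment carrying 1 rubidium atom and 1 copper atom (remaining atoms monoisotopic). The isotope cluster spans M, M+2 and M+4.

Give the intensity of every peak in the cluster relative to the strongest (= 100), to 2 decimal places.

Rubidium pattern (n=1): 0.7220 : 0.2780
Copper pattern (n=1): 0.6915 : 0.3085
Convolve the two distributions (both contribute in 2-u steps):
  M: 0.7220×0.6915 = 0.499263
  M+2: 0.7220×0.3085 + 0.2780×0.6915 = 0.414974
  M+4: 0.2780×0.3085 = 0.085763
Scale to base peak (0.499263) = 100: 100.00 : 83.12 : 17.18

100.00 : 83.12 : 17.18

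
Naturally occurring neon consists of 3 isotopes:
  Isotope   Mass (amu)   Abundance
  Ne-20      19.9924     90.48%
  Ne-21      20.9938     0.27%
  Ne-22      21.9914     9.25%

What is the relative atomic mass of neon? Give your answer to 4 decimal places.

20.1800 amu

Ar = Σ fᵢ·mᵢ = 0.9048 × 19.9924 + 0.0027 × 20.9938 + 0.0925 × 21.9914
= 18.08912 + 0.05668 + 2.03420 = 20.18000 amu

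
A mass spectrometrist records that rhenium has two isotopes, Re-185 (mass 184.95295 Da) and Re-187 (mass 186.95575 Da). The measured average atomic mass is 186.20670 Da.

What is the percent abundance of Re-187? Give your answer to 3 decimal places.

With x = fraction of Re-185 (so Re-187 is 1 − x):
184.95295·x + 186.95575·(1 − x) = 186.20670
(184.95295 − 186.95575)·x = 186.20670 − 186.95575
x = -0.74905 / -2.00280 = 0.37400 → 37.400% Re-185, 62.600% Re-187.

62.600%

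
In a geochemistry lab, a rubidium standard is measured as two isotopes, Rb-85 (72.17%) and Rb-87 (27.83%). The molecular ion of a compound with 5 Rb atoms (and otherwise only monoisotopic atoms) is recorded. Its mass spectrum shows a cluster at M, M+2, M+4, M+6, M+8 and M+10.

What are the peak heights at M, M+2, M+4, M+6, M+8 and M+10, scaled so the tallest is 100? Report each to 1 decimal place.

51.9 : 100.0 : 77.1 : 29.7 : 5.7 : 0.4

The 5 Rb atoms are independent, so intensities follow the terms of (0.7217 + 0.2783)^5.
P(M) = 0.7217^5 = 0.195787
P(M+2) = 5 × 0.7217^4 × 0.2783^1 = 0.377494
P(M+4) = 10 × 0.7217^3 × 0.2783^2 = 0.291136
P(M+6) = 10 × 0.7217^2 × 0.2783^3 = 0.112267
P(M+8) = 5 × 0.7217^1 × 0.2783^4 = 0.021646
P(M+10) = 0.2783^5 = 0.001669
The M+2 peak is largest (0.377494); scaling to 100 gives 51.9 : 100.0 : 77.1 : 29.7 : 5.7 : 0.4.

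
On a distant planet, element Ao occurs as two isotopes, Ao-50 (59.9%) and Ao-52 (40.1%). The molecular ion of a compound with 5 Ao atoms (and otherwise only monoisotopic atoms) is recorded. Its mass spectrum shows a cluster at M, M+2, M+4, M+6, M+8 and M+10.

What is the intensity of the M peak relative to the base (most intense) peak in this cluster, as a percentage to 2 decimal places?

(0.599 + 0.401)^5 gives M 0.0771, M+2 0.2581, M+4 0.3456, M+6 0.2314, M+8 0.0774, M+10 0.0104; the largest is M+4.
P(M+4) = C(5,2) × 0.599^3 × 0.401^2 = 10 × 0.2149218 × 0.160801 = 0.345596 (base)
P(M) = C(5,0) × 0.599^5 × 0.401^0 = 1 × 0.07711416 × 1.0000 = 0.077114
Relative intensity = 0.077114 / 0.345596 × 100 = 22.31

22.31%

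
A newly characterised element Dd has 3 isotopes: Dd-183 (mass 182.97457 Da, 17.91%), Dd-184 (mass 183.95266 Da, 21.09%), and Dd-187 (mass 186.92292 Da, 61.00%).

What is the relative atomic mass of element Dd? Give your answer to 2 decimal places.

185.59 Da

Average mass = Σ (abundance × isotope mass) = 0.1791 × 182.97457 + 0.2109 × 183.95266 + 0.6100 × 186.92292
= 32.770745 + 38.795616 + 114.022981 = 185.589342 Da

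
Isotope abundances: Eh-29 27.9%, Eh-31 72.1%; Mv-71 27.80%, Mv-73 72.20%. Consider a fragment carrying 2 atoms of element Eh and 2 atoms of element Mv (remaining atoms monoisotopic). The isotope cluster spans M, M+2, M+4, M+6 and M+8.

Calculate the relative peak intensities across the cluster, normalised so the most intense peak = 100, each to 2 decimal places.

1.44 : 14.90 : 57.90 : 100.00 : 64.77

Element Eh pattern (n=2): 0.077841 : 0.402318 : 0.519841
Element Mv pattern (n=2): 0.077284 : 0.401432 : 0.521284
Convolve the two distributions (both contribute in 2-u steps):
  M: 0.077841×0.077284 = 0.006016
  M+2: 0.077841×0.401432 + 0.402318×0.077284 = 0.062341
  M+4: 0.077841×0.521284 + 0.402318×0.401432 + 0.519841×0.077284 = 0.242256
  M+6: 0.402318×0.521284 + 0.519841×0.401432 = 0.418403
  M+8: 0.519841×0.521284 = 0.270985
Scale to base peak (0.418403) = 100: 1.44 : 14.90 : 57.90 : 100.00 : 64.77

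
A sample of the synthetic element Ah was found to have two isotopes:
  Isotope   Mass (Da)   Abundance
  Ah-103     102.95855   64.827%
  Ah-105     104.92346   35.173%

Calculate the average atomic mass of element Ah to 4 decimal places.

103.6497 Da

Average mass = Σ (abundance × isotope mass) = 0.64827 × 102.95855 + 0.35173 × 104.92346
= 66.744939 + 36.904729 = 103.649668 Da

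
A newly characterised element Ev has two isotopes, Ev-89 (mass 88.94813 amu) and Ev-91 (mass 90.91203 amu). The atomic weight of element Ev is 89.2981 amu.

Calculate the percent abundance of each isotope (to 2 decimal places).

Ev-89: 82.18%, Ev-91: 17.82%

Writing the weighted mean with unknown fraction x of Ev-89:
88.94813·x + 90.91203·(1 − x) = 89.2981
(88.94813 − 90.91203)·x = 89.2981 − 90.91203
x = -1.61393 / -1.96390 = 0.82180 → 82.18% Ev-89, 17.82% Ev-91.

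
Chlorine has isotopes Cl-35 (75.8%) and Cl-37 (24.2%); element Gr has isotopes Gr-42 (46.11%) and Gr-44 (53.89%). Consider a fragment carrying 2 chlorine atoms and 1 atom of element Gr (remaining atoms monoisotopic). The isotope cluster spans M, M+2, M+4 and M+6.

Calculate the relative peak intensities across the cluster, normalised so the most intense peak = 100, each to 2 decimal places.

55.33 : 100.00 : 46.93 : 6.59

Chlorine pattern (n=2): 0.574564 : 0.366872 : 0.058564
Element Gr pattern (n=1): 0.4611 : 0.5389
Convolve the two distributions (both contribute in 2-u steps):
  M: 0.574564×0.4611 = 0.264931
  M+2: 0.574564×0.5389 + 0.366872×0.4611 = 0.478797
  M+4: 0.366872×0.5389 + 0.058564×0.4611 = 0.224711
  M+6: 0.058564×0.5389 = 0.031560
Scale to base peak (0.478797) = 100: 55.33 : 100.00 : 46.93 : 6.59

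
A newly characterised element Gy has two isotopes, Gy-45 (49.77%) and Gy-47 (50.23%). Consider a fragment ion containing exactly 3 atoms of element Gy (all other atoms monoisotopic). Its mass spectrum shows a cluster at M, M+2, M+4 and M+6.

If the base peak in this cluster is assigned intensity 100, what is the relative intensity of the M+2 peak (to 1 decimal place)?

99.1

Term probabilities: M 0.1233, M+2 0.3733, M+4 0.3767, M+6 0.1267. Base peak = M+4.
P(M+4) = C(3,2) × 0.4977^1 × 0.5023^2 = 3 × 0.4977 × 0.25230529 = 0.376717 (base)
P(M+2) = C(3,1) × 0.4977^2 × 0.5023^1 = 3 × 0.24770529 × 0.5023 = 0.373267
Relative intensity = 0.373267 / 0.376717 × 100 = 99.1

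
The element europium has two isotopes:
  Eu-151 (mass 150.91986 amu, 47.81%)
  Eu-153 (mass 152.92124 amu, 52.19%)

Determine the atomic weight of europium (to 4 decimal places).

151.9644 amu

Weight each isotope mass by its fractional abundance: 0.4781 × 150.91986 + 0.5219 × 152.92124
= 72.154785 + 79.809595 = 151.964380 amu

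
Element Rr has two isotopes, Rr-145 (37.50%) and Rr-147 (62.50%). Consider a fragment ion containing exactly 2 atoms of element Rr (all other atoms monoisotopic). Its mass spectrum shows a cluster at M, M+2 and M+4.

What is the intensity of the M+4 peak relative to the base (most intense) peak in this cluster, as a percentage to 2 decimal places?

83.33%

Term probabilities: M 0.1406, M+2 0.4688, M+4 0.3906. Base peak = M+2.
P(M+2) = C(2,1) × 0.3750^1 × 0.6250^1 = 2 × 0.3750 × 0.6250 = 0.468750 (base)
P(M+4) = C(2,2) × 0.3750^0 × 0.6250^2 = 1 × 1.0000 × 0.390625 = 0.390625
Relative intensity = 0.390625 / 0.468750 × 100 = 83.33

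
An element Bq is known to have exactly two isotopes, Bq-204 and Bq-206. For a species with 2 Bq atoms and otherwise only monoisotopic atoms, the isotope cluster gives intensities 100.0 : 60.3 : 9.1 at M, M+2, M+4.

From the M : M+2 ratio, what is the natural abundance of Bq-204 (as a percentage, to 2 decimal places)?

76.83%

Let p = fractional abundance of Bq-204. I(M+2)/I(M) = [C(2,1)·p^1·(1−p)] / p^2 = 2·(1−p)/p = 60.3/100.0 = 0.6030
(1−p)/p = 0.6030/2 = 0.3015  ⇒  p = 1/(1 + 0.3015) = 0.7683
Bq-204: 76.83%, Bq-206: 23.17%.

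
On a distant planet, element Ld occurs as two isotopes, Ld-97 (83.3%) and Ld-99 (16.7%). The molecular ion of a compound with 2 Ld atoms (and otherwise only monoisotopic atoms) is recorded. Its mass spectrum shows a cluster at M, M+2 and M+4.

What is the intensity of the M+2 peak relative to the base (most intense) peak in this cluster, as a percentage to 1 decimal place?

40.1%

(0.833 + 0.167)^2 gives M 0.6939, M+2 0.2782, M+4 0.0279; the largest is M.
P(M) = C(2,0) × 0.833^2 × 0.167^0 = 1 × 0.693889 × 1.0000 = 0.693889 (base)
P(M+2) = C(2,1) × 0.833^1 × 0.167^1 = 2 × 0.8330 × 0.1670 = 0.278222
Relative intensity = 0.278222 / 0.693889 × 100 = 40.1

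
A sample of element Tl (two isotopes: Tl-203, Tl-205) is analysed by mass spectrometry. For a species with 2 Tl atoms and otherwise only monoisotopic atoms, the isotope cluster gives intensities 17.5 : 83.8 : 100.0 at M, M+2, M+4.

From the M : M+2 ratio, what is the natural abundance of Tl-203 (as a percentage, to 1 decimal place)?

29.5%

Write p for the Tl-203 fraction. I(M+2)/I(M) = [C(2,1)·p^1·(1−p)] / p^2 = 2·(1−p)/p = 83.8/17.5 = 4.7886
(1−p)/p = 4.7886/2 = 2.3943  ⇒  p = 1/(1 + 2.3943) = 0.2946
Tl-203: 29.5%, Tl-205: 70.5%.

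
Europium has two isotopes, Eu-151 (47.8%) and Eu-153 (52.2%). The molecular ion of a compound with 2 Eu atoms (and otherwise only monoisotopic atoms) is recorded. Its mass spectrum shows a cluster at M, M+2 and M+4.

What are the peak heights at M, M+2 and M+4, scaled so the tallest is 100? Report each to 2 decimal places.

45.79 : 100.00 : 54.60

Each Eu atom is independently Eu-151 (p = 0.478) or Eu-153 (q = 0.522); the cluster is the binomial expansion (p + q)^2.
P(M) = 0.478^2 = 0.228484
P(M+2) = 2 × 0.478^1 × 0.522^1 = 0.499032
P(M+4) = 0.522^2 = 0.272484
The M+2 peak is largest (0.499032); scaling to 100 gives 45.79 : 100.00 : 54.60.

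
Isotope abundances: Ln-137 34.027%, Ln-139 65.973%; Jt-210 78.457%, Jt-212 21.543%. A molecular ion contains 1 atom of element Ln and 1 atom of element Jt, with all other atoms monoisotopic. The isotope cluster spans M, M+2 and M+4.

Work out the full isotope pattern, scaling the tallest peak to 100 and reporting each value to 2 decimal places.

Element Ln pattern (n=1): 0.34027 : 0.65973
Element Jt pattern (n=1): 0.78457 : 0.21543
Convolve the two distributions (both contribute in 2-u steps):
  M: 0.34027×0.78457 = 0.266966
  M+2: 0.34027×0.21543 + 0.65973×0.78457 = 0.590909
  M+4: 0.65973×0.21543 = 0.142126
Scale to base peak (0.590909) = 100: 45.18 : 100.00 : 24.05

45.18 : 100.00 : 24.05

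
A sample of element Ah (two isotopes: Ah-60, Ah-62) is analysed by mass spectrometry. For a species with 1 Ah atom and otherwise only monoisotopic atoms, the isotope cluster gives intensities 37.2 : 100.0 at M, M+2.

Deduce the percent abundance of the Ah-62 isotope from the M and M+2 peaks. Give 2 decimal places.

72.89%

If p is the fraction of Ah that is Ah-60, then I(M+2)/I(M) = [C(1,1)·p^0·(1−p)] / p^1 = 1·(1−p)/p = 100.0/37.2 = 2.6882
(1−p)/p = 2.6882/1 = 2.6882  ⇒  p = 1/(1 + 2.6882) = 0.2711
Ah-60: 27.11%, Ah-62: 72.89%.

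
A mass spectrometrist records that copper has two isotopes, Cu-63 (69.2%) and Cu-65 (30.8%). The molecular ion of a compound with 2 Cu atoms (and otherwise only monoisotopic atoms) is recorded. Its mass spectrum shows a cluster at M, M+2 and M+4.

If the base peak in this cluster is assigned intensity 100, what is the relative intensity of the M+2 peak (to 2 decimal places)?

89.02

Binomial terms of (0.692 + 0.308)^2: M 0.4789, M+2 0.4263, M+4 0.0949 → M is the base peak.
P(M) = C(2,0) × 0.692^2 × 0.308^0 = 1 × 0.478864 × 1.0000 = 0.478864 (base)
P(M+2) = C(2,1) × 0.692^1 × 0.308^1 = 2 × 0.6920 × 0.3080 = 0.426272
Relative intensity = 0.426272 / 0.478864 × 100 = 89.02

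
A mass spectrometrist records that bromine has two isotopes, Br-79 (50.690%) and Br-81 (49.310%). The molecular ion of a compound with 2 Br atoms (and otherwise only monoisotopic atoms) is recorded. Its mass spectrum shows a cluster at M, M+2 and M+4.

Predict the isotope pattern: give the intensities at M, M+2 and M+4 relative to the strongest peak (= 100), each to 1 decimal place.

51.4 : 100.0 : 48.6

Each Br atom is independently Br-79 (p = 0.50690) or Br-81 (q = 0.49310); the cluster is the binomial expansion (p + q)^2.
P(M) = 0.50690^2 = 0.256948
P(M+2) = 2 × 0.50690^1 × 0.49310^1 = 0.499905
P(M+4) = 0.49310^2 = 0.243148
The M+2 peak is largest (0.499905); scaling to 100 gives 51.4 : 100.0 : 48.6.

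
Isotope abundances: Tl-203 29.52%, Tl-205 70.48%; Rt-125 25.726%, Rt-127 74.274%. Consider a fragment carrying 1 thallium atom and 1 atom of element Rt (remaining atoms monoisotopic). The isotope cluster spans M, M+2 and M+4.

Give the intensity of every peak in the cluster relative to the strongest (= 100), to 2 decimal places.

14.51 : 76.52 : 100.00

Thallium pattern (n=1): 0.2952 : 0.7048
Element Rt pattern (n=1): 0.25726 : 0.74274
Convolve the two distributions (both contribute in 2-u steps):
  M: 0.2952×0.25726 = 0.075943
  M+2: 0.2952×0.74274 + 0.7048×0.25726 = 0.400574
  M+4: 0.7048×0.74274 = 0.523483
Scale to base peak (0.523483) = 100: 14.51 : 76.52 : 100.00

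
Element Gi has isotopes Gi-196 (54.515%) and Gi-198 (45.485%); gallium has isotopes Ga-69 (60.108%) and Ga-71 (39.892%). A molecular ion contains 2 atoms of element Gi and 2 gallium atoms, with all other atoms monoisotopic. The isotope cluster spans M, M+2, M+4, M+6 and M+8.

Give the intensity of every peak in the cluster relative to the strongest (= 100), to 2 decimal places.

Element Gi pattern (n=2): 0.29718852 : 0.49592295 : 0.20688852
Gallium pattern (n=2): 0.36129717 : 0.47956567 : 0.15913717
Convolve the two distributions (both contribute in 2-u steps):
  M: 0.29718852×0.36129717 = 0.107373
  M+2: 0.29718852×0.47956567 + 0.49592295×0.36129717 = 0.321697
  M+4: 0.29718852×0.15913717 + 0.49592295×0.47956567 + 0.20688852×0.36129717 = 0.359870
  M+6: 0.49592295×0.15913717 + 0.20688852×0.47956567 = 0.178136
  M+8: 0.20688852×0.15913717 = 0.032924
Scale to base peak (0.359870) = 100: 29.84 : 89.39 : 100.00 : 49.50 : 9.15

29.84 : 89.39 : 100.00 : 49.50 : 9.15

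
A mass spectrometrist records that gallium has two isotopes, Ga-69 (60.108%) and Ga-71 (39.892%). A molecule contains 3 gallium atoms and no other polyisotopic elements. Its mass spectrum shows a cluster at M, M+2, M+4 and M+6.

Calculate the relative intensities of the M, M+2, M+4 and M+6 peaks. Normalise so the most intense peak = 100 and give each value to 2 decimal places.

Expanding (0.60108 + 0.39892)^3:
P(M) = 0.60108^3 = 0.217169
P(M+2) = 3 × 0.60108^2 × 0.39892^1 = 0.432386
P(M+4) = 3 × 0.60108^1 × 0.39892^2 = 0.286963
P(M+6) = 0.39892^3 = 0.063483
The M+2 peak is largest (0.432386); scaling to 100 gives 50.23 : 100.00 : 66.37 : 14.68.

50.23 : 100.00 : 66.37 : 14.68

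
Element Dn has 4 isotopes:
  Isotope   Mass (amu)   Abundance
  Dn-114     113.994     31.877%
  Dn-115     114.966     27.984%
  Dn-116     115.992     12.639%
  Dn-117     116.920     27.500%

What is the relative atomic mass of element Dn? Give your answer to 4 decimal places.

The abundance-weighted mean is 0.31877 × 113.994 + 0.27984 × 114.966 + 0.12639 × 115.992 + 0.27500 × 116.920
= 36.33787 + 32.17209 + 14.66023 + 32.15300 = 115.32319 amu

115.3232 amu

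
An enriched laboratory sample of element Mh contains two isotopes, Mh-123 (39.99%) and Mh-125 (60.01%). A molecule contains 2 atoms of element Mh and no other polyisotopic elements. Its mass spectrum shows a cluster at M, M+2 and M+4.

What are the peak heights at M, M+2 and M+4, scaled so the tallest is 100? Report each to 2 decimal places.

Each Mh atom is independently Mh-123 (p = 0.3999) or Mh-125 (q = 0.6001); the cluster is the binomial expansion (p + q)^2.
P(M) = 0.3999^2 = 0.159920
P(M+2) = 2 × 0.3999^1 × 0.6001^1 = 0.479960
P(M+4) = 0.6001^2 = 0.360120
The M+2 peak is largest (0.479960); scaling to 100 gives 33.32 : 100.00 : 75.03.

33.32 : 100.00 : 75.03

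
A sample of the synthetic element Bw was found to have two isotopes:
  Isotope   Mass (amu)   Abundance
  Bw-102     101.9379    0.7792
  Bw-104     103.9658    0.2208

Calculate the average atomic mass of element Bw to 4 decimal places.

Average mass = Σ (abundance × isotope mass) = 0.7792 × 101.9379 + 0.2208 × 103.9658
= 79.43001 + 22.95565 = 102.38566 amu

102.3857 amu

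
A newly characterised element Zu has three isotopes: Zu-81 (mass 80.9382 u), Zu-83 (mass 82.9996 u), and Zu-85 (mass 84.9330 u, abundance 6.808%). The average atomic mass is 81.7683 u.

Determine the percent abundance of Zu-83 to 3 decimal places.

27.075%

Let x and y be the fractions of Zu-81 and Zu-83. Then x + y = 1 − 0.06808 = 0.93192 and 80.9382x + 82.9996y = 81.7683 − 0.06808×84.9330 = 75.98606136.
Substituting: 80.9382x + 82.9996(0.93192 − x) = 75.98606136
(80.9382 − 82.9996)x = -1.362925872  ⇒  x = 0.66117, y = 0.27075
Zu-81: 66.117%, Zu-83: 27.075%.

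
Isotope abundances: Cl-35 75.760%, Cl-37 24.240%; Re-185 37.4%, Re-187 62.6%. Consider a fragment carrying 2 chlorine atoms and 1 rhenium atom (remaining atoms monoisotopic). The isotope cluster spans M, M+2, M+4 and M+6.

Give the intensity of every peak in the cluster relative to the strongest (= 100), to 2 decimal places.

43.22 : 100.00 : 50.72 : 7.41

Chlorine pattern (n=2): 0.57395776 : 0.36728448 : 0.05875776
Rhenium pattern (n=1): 0.3740 : 0.6260
Convolve the two distributions (both contribute in 2-u steps):
  M: 0.57395776×0.3740 = 0.214660
  M+2: 0.57395776×0.6260 + 0.36728448×0.3740 = 0.496662
  M+4: 0.36728448×0.6260 + 0.05875776×0.3740 = 0.251895
  M+6: 0.05875776×0.6260 = 0.036782
Scale to base peak (0.496662) = 100: 43.22 : 100.00 : 50.72 : 7.41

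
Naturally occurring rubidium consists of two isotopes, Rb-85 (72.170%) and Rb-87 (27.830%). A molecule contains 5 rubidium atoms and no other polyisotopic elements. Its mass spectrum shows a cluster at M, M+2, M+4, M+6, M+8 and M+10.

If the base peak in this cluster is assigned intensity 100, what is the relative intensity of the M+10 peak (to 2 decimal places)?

0.44

Binomial terms of (0.72170 + 0.27830)^5: M 0.1958, M+2 0.3775, M+4 0.2911, M+6 0.1123, M+8 0.0216, M+10 0.0017 → M+2 is the base peak.
P(M+2) = C(5,1) × 0.72170^4 × 0.27830^1 = 5 × 0.27128565 × 0.2783 = 0.377494 (base)
P(M+10) = C(5,5) × 0.72170^0 × 0.27830^5 = 1 × 1.0000 × 0.00166942 = 0.001669
Relative intensity = 0.001669 / 0.377494 × 100 = 0.44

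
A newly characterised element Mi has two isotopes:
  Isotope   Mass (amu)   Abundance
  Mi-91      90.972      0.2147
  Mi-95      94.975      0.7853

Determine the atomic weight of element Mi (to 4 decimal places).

Average mass = Σ (abundance × isotope mass) = 0.2147 × 90.972 + 0.7853 × 94.975
= 19.53169 + 74.58387 = 94.11556 amu

94.1156 amu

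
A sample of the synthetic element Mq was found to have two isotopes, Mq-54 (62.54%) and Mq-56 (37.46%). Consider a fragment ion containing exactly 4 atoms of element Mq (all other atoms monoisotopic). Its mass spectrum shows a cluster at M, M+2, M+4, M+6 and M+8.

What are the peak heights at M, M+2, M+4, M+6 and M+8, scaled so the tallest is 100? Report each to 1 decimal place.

Each Mq atom is independently Mq-54 (p = 0.6254) or Mq-56 (q = 0.3746); the cluster is the binomial expansion (p + q)^4.
P(M) = 0.6254^4 = 0.152979
P(M+2) = 4 × 0.6254^3 × 0.3746^1 = 0.366523
P(M+4) = 6 × 0.6254^2 × 0.3746^2 = 0.329308
P(M+6) = 4 × 0.6254^1 × 0.3746^3 = 0.131499
P(M+8) = 0.3746^4 = 0.019691
The M+2 peak is largest (0.366523); scaling to 100 gives 41.7 : 100.0 : 89.8 : 35.9 : 5.4.

41.7 : 100.0 : 89.8 : 35.9 : 5.4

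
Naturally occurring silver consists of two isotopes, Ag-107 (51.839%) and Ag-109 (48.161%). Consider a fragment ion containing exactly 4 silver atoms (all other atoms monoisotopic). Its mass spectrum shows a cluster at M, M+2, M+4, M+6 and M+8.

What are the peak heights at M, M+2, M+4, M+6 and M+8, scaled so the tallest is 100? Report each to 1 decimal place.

The 4 Ag atoms are independent, so intensities follow the terms of (0.51839 + 0.48161)^4.
P(M) = 0.51839^4 = 0.072215
P(M+2) = 4 × 0.51839^3 × 0.48161^1 = 0.268365
P(M+4) = 6 × 0.51839^2 × 0.48161^2 = 0.373986
P(M+6) = 4 × 0.51839^1 × 0.48161^3 = 0.231634
P(M+8) = 0.48161^4 = 0.053800
The M+4 peak is largest (0.373986); scaling to 100 gives 19.3 : 71.8 : 100.0 : 61.9 : 14.4.

19.3 : 71.8 : 100.0 : 61.9 : 14.4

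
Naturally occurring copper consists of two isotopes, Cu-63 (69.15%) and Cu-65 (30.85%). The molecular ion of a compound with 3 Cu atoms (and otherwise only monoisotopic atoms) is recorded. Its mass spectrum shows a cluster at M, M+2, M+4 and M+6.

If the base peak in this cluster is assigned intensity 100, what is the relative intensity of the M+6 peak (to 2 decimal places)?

6.63

Binomial terms of (0.6915 + 0.3085)^3: M 0.3307, M+2 0.4425, M+4 0.1974, M+6 0.0294 → M+2 is the base peak.
P(M+2) = C(3,1) × 0.6915^2 × 0.3085^1 = 3 × 0.47817225 × 0.3085 = 0.442548 (base)
P(M+6) = C(3,3) × 0.6915^0 × 0.3085^3 = 1 × 1.0000 × 0.02936064 = 0.029361
Relative intensity = 0.029361 / 0.442548 × 100 = 6.63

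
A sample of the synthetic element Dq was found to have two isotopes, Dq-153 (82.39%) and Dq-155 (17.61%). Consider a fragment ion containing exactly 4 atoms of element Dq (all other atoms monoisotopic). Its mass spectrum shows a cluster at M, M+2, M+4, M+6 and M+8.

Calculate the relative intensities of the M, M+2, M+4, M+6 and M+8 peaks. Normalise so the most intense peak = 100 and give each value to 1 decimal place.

100.0 : 85.5 : 27.4 : 3.9 : 0.2

Expanding (0.8239 + 0.1761)^4:
P(M) = 0.8239^4 = 0.460785
P(M+2) = 4 × 0.8239^3 × 0.1761^1 = 0.393952
P(M+4) = 6 × 0.8239^2 × 0.1761^2 = 0.126305
P(M+6) = 4 × 0.8239^1 × 0.1761^3 = 0.017998
P(M+8) = 0.1761^4 = 0.000962
The M peak is largest (0.460785); scaling to 100 gives 100.0 : 85.5 : 27.4 : 3.9 : 0.2.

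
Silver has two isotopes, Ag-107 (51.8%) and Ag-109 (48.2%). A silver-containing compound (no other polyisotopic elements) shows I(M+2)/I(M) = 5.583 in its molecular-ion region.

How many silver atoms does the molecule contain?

6

For n independent Ag atoms, I(M+2)/I(M) = n · (abundance Ag-109) / (abundance Ag-107) = n · 0.482/0.518.
n = 5.583 × 0.518/0.482 = 6.00 ≈ 6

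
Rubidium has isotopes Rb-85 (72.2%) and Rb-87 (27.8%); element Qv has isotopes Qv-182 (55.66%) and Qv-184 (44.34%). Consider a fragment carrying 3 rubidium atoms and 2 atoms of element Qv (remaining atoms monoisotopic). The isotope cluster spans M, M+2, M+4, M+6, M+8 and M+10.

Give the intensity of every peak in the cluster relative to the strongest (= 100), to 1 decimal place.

Rubidium pattern (n=3): 0.37636705 : 0.43475086 : 0.16739714 : 0.02148495
Element Qv pattern (n=2): 0.30980356 : 0.49359288 : 0.19660356
Convolve the two distributions (both contribute in 2-u steps):
  M: 0.37636705×0.30980356 = 0.116600
  M+2: 0.37636705×0.49359288 + 0.43475086×0.30980356 = 0.320459
  M+4: 0.37636705×0.19660356 + 0.43475086×0.49359288 + 0.16739714×0.30980356 = 0.340445
  M+6: 0.43475086×0.19660356 + 0.16739714×0.49359288 + 0.02148495×0.30980356 = 0.174756
  M+8: 0.16739714×0.19660356 + 0.02148495×0.49359288 = 0.043516
  M+10: 0.02148495×0.19660356 = 0.004224
Scale to base peak (0.340445) = 100: 34.2 : 94.1 : 100.0 : 51.3 : 12.8 : 1.2

34.2 : 94.1 : 100.0 : 51.3 : 12.8 : 1.2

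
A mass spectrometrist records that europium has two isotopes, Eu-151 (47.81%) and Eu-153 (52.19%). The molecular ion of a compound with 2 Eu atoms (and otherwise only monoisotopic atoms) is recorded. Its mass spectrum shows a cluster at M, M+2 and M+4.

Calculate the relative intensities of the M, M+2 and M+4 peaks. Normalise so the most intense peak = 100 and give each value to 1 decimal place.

Expanding (0.4781 + 0.5219)^2:
P(M) = 0.4781^2 = 0.228580
P(M+2) = 2 × 0.4781^1 × 0.5219^1 = 0.499041
P(M+4) = 0.5219^2 = 0.272380
The M+2 peak is largest (0.499041); scaling to 100 gives 45.8 : 100.0 : 54.6.

45.8 : 100.0 : 54.6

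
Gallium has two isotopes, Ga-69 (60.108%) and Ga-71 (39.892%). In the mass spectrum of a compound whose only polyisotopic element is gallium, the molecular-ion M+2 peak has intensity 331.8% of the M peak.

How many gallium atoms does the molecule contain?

5

The M+2/M ratio from n Ga atoms is n · q/p = n · 0.39892/0.60108.
n = 3.318 × 0.60108/0.39892 = 5.00 ≈ 5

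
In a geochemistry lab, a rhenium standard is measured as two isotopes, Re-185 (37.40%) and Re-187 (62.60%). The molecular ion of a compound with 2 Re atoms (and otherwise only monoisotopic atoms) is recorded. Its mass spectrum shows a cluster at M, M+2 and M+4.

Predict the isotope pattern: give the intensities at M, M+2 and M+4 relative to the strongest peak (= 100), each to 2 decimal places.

29.87 : 100.00 : 83.69

Each Re atom is independently Re-185 (p = 0.3740) or Re-187 (q = 0.6260); the cluster is the binomial expansion (p + q)^2.
P(M) = 0.3740^2 = 0.139876
P(M+2) = 2 × 0.3740^1 × 0.6260^1 = 0.468248
P(M+4) = 0.6260^2 = 0.391876
The M+2 peak is largest (0.468248); scaling to 100 gives 29.87 : 100.00 : 83.69.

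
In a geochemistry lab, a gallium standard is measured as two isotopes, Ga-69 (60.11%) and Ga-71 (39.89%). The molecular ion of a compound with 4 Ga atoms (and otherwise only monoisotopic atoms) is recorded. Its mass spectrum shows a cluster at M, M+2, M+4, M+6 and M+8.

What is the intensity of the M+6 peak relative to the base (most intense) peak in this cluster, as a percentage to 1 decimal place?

Term probabilities: M 0.1306, M+2 0.3465, M+4 0.3450, M+6 0.1526, M+8 0.0253. Base peak = M+2.
P(M+2) = C(4,1) × 0.6011^3 × 0.3989^1 = 4 × 0.21719018 × 0.3989 = 0.346549 (base)
P(M+6) = C(4,3) × 0.6011^1 × 0.3989^3 = 4 × 0.6011 × 0.06347345 = 0.152616
Relative intensity = 0.152616 / 0.346549 × 100 = 44.0

44.0%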